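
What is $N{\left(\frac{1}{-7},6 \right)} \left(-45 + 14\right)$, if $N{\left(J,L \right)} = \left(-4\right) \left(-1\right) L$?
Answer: $-744$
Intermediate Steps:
$N{\left(J,L \right)} = 4 L$
$N{\left(\frac{1}{-7},6 \right)} \left(-45 + 14\right) = 4 \cdot 6 \left(-45 + 14\right) = 24 \left(-31\right) = -744$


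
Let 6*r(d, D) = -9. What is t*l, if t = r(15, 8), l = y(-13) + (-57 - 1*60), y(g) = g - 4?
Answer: 201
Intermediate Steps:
r(d, D) = -3/2 (r(d, D) = (⅙)*(-9) = -3/2)
y(g) = -4 + g
l = -134 (l = (-4 - 13) + (-57 - 1*60) = -17 + (-57 - 60) = -17 - 117 = -134)
t = -3/2 ≈ -1.5000
t*l = -3/2*(-134) = 201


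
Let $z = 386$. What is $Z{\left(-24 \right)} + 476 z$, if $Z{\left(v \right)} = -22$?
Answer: $183714$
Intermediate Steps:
$Z{\left(-24 \right)} + 476 z = -22 + 476 \cdot 386 = -22 + 183736 = 183714$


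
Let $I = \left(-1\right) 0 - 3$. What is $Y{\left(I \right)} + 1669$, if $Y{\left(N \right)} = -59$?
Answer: $1610$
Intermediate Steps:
$I = -3$ ($I = 0 - 3 = -3$)
$Y{\left(I \right)} + 1669 = -59 + 1669 = 1610$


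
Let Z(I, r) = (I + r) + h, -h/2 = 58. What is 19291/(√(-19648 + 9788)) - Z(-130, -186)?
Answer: 432 - 19291*I*√2465/4930 ≈ 432.0 - 194.27*I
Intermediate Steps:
h = -116 (h = -2*58 = -116)
Z(I, r) = -116 + I + r (Z(I, r) = (I + r) - 116 = -116 + I + r)
19291/(√(-19648 + 9788)) - Z(-130, -186) = 19291/(√(-19648 + 9788)) - (-116 - 130 - 186) = 19291/(√(-9860)) - 1*(-432) = 19291/((2*I*√2465)) + 432 = 19291*(-I*√2465/4930) + 432 = -19291*I*√2465/4930 + 432 = 432 - 19291*I*√2465/4930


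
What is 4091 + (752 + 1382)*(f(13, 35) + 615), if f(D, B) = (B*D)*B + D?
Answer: 35328193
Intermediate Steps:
f(D, B) = D + D*B**2 (f(D, B) = D*B**2 + D = D + D*B**2)
4091 + (752 + 1382)*(f(13, 35) + 615) = 4091 + (752 + 1382)*(13*(1 + 35**2) + 615) = 4091 + 2134*(13*(1 + 1225) + 615) = 4091 + 2134*(13*1226 + 615) = 4091 + 2134*(15938 + 615) = 4091 + 2134*16553 = 4091 + 35324102 = 35328193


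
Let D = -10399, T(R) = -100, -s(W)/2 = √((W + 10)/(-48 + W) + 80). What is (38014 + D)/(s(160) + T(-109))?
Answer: -2577400/9029 + 1841*√63910/9029 ≈ -233.91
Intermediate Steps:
s(W) = -2*√(80 + (10 + W)/(-48 + W)) (s(W) = -2*√((W + 10)/(-48 + W) + 80) = -2*√((10 + W)/(-48 + W) + 80) = -2*√(80 + (10 + W)/(-48 + W)))
(38014 + D)/(s(160) + T(-109)) = (38014 - 10399)/(-2*√(-3830 + 81*160)/√(-48 + 160) - 100) = 27615/(-2*√7*√(-3830 + 12960)/28 - 100) = 27615/(-2*√63910/28 - 100) = 27615/(-√63910/14 - 100) = 27615/(-100 - √63910/14)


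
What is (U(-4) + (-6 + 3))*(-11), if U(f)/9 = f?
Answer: 429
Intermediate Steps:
U(f) = 9*f
(U(-4) + (-6 + 3))*(-11) = (9*(-4) + (-6 + 3))*(-11) = (-36 - 3)*(-11) = -39*(-11) = 429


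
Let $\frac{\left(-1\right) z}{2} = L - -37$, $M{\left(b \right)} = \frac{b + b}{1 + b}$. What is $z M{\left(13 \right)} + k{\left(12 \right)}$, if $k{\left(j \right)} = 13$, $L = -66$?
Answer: $\frac{845}{7} \approx 120.71$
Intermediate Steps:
$M{\left(b \right)} = \frac{2 b}{1 + b}$
$z = 58$ ($z = - 2 \left(-66 - -37\right) = - 2 \left(-66 + 37\right) = \left(-2\right) \left(-29\right) = 58$)
$z M{\left(13 \right)} + k{\left(12 \right)} = 58 \cdot 2 \cdot 13 \frac{1}{1 + 13} + 13 = 58 \cdot 2 \cdot 13 \cdot \frac{1}{14} + 13 = 58 \cdot \frac{13}{7} + 13 = \frac{754}{7} + 13 = \frac{845}{7}$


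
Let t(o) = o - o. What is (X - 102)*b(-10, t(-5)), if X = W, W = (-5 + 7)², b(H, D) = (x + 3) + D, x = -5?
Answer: 196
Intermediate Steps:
t(o) = 0
b(H, D) = -2 + D (b(H, D) = (-5 + 3) + D = -2 + D)
W = 4 (W = 2² = 4)
X = 4
(X - 102)*b(-10, t(-5)) = (4 - 102)*(-2 + 0) = -98*(-2) = 196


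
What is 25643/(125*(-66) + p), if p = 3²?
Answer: -25643/8241 ≈ -3.1116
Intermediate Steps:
p = 9
25643/(125*(-66) + p) = 25643/(125*(-66) + 9) = 25643/(-8250 + 9) = 25643/(-8241) = 25643*(-1/8241) = -25643/8241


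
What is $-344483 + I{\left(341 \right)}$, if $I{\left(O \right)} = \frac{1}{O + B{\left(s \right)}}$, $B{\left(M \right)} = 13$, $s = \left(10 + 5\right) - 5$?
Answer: $- \frac{121946981}{354} \approx -3.4448 \cdot 10^{5}$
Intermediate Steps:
$s = 10$ ($s = 15 - 5 = 10$)
$I{\left(O \right)} = \frac{1}{13 + O}$ ($I{\left(O \right)} = \frac{1}{O + 13} = \frac{1}{13 + O}$)
$-344483 + I{\left(341 \right)} = -344483 + \frac{1}{13 + 341} = -344483 + \frac{1}{354} = - \frac{121946981}{354}$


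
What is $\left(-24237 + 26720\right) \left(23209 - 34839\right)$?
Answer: $-28877290$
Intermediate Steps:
$\left(-24237 + 26720\right) \left(23209 - 34839\right) = 2483 \left(-11630\right) = -28877290$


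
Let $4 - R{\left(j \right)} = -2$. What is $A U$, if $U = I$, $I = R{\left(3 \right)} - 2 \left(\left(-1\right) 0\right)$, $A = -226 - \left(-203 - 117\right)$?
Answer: $564$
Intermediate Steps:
$A = 94$ ($A = -226 - -320 = -226 + 320 = 94$)
$R{\left(j \right)} = 6$ ($R{\left(j \right)} = 4 - -2 = 4 + 2 = 6$)
$I = 6$ ($I = 6 - 2 \left(\left(-1\right) 0\right) = 6 - 0 = 6 + 0 = 6$)
$U = 6$
$A U = 94 \cdot 6 = 564$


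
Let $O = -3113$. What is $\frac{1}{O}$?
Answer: $- \frac{1}{3113} \approx -0.00032123$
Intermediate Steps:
$\frac{1}{O} = \frac{1}{-3113} = - \frac{1}{3113}$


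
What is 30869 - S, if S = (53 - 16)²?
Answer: 29500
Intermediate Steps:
S = 1369 (S = 37² = 1369)
30869 - S = 30869 - 1*1369 = 30869 - 1369 = 29500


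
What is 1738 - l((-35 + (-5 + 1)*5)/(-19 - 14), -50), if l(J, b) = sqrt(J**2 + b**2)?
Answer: 1738 - 5*sqrt(901)/3 ≈ 1688.0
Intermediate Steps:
1738 - l((-35 + (-5 + 1)*5)/(-19 - 14), -50) = 1738 - sqrt(((-35 + (-5 + 1)*5)/(-19 - 14))**2 + (-50)**2) = 1738 - sqrt(((-35 - 4*5)/(-33))**2 + 2500) = 1738 - sqrt(((-35 - 20)*(-1/33))**2 + 2500) = 1738 - sqrt((-55*(-1/33))**2 + 2500) = 1738 - sqrt((5/3)**2 + 2500) = 1738 - sqrt(25/9 + 2500) = 1738 - sqrt(22525/9) = 1738 - 5*sqrt(901)/3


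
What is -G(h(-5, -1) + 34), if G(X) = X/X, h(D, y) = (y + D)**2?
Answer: -1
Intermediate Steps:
h(D, y) = (D + y)**2
G(X) = 1
-G(h(-5, -1) + 34) = -1*1 = -1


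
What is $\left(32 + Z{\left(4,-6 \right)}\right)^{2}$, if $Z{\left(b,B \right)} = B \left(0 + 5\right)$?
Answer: $4$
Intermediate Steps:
$Z{\left(b,B \right)} = 5 B$ ($Z{\left(b,B \right)} = B 5 = 5 B$)
$\left(32 + Z{\left(4,-6 \right)}\right)^{2} = \left(32 + 5 \left(-6\right)\right)^{2} = \left(32 - 30\right)^{2} = 2^{2} = 4$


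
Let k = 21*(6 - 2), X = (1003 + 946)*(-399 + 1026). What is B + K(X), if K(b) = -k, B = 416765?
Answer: 416681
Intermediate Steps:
X = 1222023 (X = 1949*627 = 1222023)
k = 84 (k = 21*4 = 84)
K(b) = -84 (K(b) = -1*84 = -84)
B + K(X) = 416765 - 84 = 416681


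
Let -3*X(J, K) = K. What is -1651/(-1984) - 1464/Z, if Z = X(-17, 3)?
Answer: 2906227/1984 ≈ 1464.8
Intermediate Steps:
X(J, K) = -K/3
Z = -1 (Z = -1/3*3 = -1)
-1651/(-1984) - 1464/Z = -1651/(-1984) - 1464/(-1) = -1651*(-1/1984) - 1464*(-1) = 1651/1984 + 1464 = 2906227/1984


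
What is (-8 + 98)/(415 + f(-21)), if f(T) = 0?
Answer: 18/83 ≈ 0.21687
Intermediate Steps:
(-8 + 98)/(415 + f(-21)) = (-8 + 98)/(415 + 0) = 90/415 = 90*(1/415) = 18/83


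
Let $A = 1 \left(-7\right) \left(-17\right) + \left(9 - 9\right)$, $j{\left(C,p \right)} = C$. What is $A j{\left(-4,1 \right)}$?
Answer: $-476$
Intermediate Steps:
$A = 119$ ($A = \left(-7\right) \left(-17\right) + 0 = 119 + 0 = 119$)
$A j{\left(-4,1 \right)} = 119 \left(-4\right) = -476$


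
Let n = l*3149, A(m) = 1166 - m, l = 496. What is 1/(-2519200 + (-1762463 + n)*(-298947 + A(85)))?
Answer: 1/59737187894 ≈ 1.6740e-11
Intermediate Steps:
n = 1561904 (n = 496*3149 = 1561904)
1/(-2519200 + (-1762463 + n)*(-298947 + A(85))) = 1/(-2519200 + (-1762463 + 1561904)*(-298947 + (1166 - 1*85))) = 1/(-2519200 - 200559*(-298947 + (1166 - 85))) = 1/(-2519200 - 200559*(-298947 + 1081)) = 1/(-2519200 - 200559*(-297866)) = 1/(-2519200 + 59739707094) = 1/59737187894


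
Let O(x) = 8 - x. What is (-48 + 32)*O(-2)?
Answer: -160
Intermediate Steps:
(-48 + 32)*O(-2) = (-48 + 32)*(8 - 1*(-2)) = -16*(8 + 2) = -16*10 = -160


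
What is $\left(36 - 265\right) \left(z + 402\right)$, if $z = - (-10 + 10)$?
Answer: $-92058$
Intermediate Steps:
$z = 0$ ($z = \left(-1\right) 0 = 0$)
$\left(36 - 265\right) \left(z + 402\right) = \left(36 - 265\right) \left(0 + 402\right) = \left(-229\right) 402 = -92058$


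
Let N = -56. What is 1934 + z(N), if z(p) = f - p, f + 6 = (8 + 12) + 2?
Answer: 2006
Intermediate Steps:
f = 16 (f = -6 + ((8 + 12) + 2) = -6 + (20 + 2) = -6 + 22 = 16)
z(p) = 16 - p
1934 + z(N) = 1934 + (16 - 1*(-56)) = 1934 + (16 + 56) = 1934 + 72 = 2006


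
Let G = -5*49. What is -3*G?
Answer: 735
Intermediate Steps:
G = -245
-3*G = -3*(-245) = 735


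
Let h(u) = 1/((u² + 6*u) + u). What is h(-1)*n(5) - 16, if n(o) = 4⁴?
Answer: -176/3 ≈ -58.667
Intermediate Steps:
n(o) = 256
h(u) = 1/(u² + 7*u)
h(-1)*n(5) - 16 = (1/((-1)*(7 - 1)))*256 - 16 = -1/6*256 - 16 = -1*⅙*256 - 16 = -⅙*256 - 16 = -128/3 - 16 = -176/3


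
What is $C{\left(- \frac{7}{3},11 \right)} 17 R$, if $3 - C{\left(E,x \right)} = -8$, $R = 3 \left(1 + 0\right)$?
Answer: $561$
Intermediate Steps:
$R = 3$ ($R = 3 \cdot 1 = 3$)
$C{\left(E,x \right)} = 11$ ($C{\left(E,x \right)} = 3 - -8 = 3 + 8 = 11$)
$C{\left(- \frac{7}{3},11 \right)} 17 R = 11 \cdot 17 \cdot 3 = 187 \cdot 3 = 561$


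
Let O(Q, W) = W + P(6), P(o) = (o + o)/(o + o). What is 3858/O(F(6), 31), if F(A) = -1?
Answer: 1929/16 ≈ 120.56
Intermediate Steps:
P(o) = 1 (P(o) = (2*o)/((2*o)) = (2*o)*(1/(2*o)) = 1)
O(Q, W) = 1 + W (O(Q, W) = W + 1 = 1 + W)
3858/O(F(6), 31) = 3858/(1 + 31) = 3858/32 = 3858*(1/32) = 1929/16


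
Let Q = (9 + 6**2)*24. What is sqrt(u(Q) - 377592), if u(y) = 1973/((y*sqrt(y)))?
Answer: sqrt(-440423308800 + 11838*sqrt(30))/1080 ≈ 614.49*I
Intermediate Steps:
Q = 1080 (Q = (9 + 36)*24 = 45*24 = 1080)
u(y) = 1973/y**(3/2) (u(y) = 1973/(y**(3/2)) = 1973/y**(3/2))
sqrt(u(Q) - 377592) = sqrt(1973/1080**(3/2) - 377592) = sqrt(1973*(sqrt(30)/194400) - 377592) = sqrt(1973*sqrt(30)/194400 - 377592) = sqrt(-377592 + 1973*sqrt(30)/194400)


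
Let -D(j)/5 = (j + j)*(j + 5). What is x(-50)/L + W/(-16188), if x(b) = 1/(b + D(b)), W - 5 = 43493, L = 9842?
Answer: -127023947263/47272602300 ≈ -2.6871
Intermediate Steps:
D(j) = -10*j*(5 + j) (D(j) = -5*(j + j)*(j + 5) = -5*2*j*(5 + j) = -10*j*(5 + j))
W = 43498 (W = 5 + 43493 = 43498)
x(b) = 1/(b - 10*b*(5 + b))
x(-50)/L + W/(-16188) = -1/(-50*(49 + 10*(-50)))/9842 + 43498/(-16188) = -1*(-1/50)/(49 - 500)*(1/9842) + 43498*(-1/16188) = -1*(-1/50)/(-451)*(1/9842) - 21749/8094 = -1*(-1/50)*(-1/451)*(1/9842) - 21749/8094 = -1/22550*1/9842 - 21749/8094 = -1/221937100 - 21749/8094 = -127023947263/47272602300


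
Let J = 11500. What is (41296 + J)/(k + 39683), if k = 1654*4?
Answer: 52796/46299 ≈ 1.1403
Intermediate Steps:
k = 6616
(41296 + J)/(k + 39683) = (41296 + 11500)/(6616 + 39683) = 52796/46299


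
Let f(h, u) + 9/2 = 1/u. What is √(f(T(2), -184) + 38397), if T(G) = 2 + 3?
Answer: √324954074/92 ≈ 195.94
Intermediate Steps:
T(G) = 5
f(h, u) = -9/2 + 1/u
√(f(T(2), -184) + 38397) = √((-9/2 + 1/(-184)) + 38397) = √((-9/2 - 1/184) + 38397) = √(-829/184 + 38397) = √(7064219/184) = √324954074/92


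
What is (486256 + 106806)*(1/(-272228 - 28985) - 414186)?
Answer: -73989352126939378/301213 ≈ -2.4564e+11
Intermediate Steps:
(486256 + 106806)*(1/(-272228 - 28985) - 414186) = 593062*(1/(-301213) - 414186) = 593062*(-1/301213 - 414186) = 593062*(-124758207619/301213) = -73989352126939378/301213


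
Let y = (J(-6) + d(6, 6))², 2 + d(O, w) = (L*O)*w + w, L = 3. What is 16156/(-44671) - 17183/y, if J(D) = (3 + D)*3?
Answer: -938980797/473914639 ≈ -1.9813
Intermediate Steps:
d(O, w) = -2 + w + 3*O*w (d(O, w) = -2 + ((3*O)*w + w) = -2 + (3*O*w + w) = -2 + (w + 3*O*w) = -2 + w + 3*O*w)
J(D) = 9 + 3*D
y = 10609 (y = ((9 + 3*(-6)) + (-2 + 6 + 3*6*6))² = ((9 - 18) + (-2 + 6 + 108))² = (-9 + 112)² = 103² = 10609)
16156/(-44671) - 17183/y = 16156/(-44671) - 17183/10609 = 16156*(-1/44671) - 17183*1/10609 = -16156/44671 - 17183/10609 = -938980797/473914639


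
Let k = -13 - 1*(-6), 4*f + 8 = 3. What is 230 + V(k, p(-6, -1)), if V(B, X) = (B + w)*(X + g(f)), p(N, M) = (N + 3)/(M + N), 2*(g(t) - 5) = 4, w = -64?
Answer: -2082/7 ≈ -297.43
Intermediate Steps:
f = -5/4 (f = -2 + (¼)*3 = -2 + ¾ = -5/4 ≈ -1.2500)
k = -7 (k = -13 + 6 = -7)
g(t) = 7 (g(t) = 5 + (½)*4 = 5 + 2 = 7)
p(N, M) = (3 + N)/(M + N)
V(B, X) = (-64 + B)*(7 + X) (V(B, X) = (B - 64)*(X + 7) = (-64 + B)*(7 + X))
230 + V(k, p(-6, -1)) = 230 + (-448 - 64*(3 - 6)/(-1 - 6) + 7*(-7) - 7*(3 - 6)/(-1 - 6)) = 230 + (-448 - 64*(-3)/(-7) - 49 - 7*(-3)/(-7)) = 230 + (-448 - (-64)*(-3)/7 - 49 - (-1)*(-3)) = 230 + (-448 - 64*3/7 - 49 - 7*3/7) = 230 + (-448 - 192/7 - 49 - 3) = 230 - 3692/7 = -2082/7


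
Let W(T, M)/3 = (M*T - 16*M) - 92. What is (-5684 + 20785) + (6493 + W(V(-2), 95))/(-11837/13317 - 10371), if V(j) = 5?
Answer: 1042872991925/69061222 ≈ 15101.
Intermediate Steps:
W(T, M) = -276 - 48*M + 3*M*T (W(T, M) = 3*((M*T - 16*M) - 92) = 3*((-16*M + M*T) - 92) = 3*(-92 - 16*M + M*T) = -276 - 48*M + 3*M*T)
(-5684 + 20785) + (6493 + W(V(-2), 95))/(-11837/13317 - 10371) = (-5684 + 20785) + (6493 + (-276 - 48*95 + 3*95*5))/(-11837/13317 - 10371) = 15101 + (6493 + (-276 - 4560 + 1425))/(-11837*1/13317 - 10371) = 15101 + (6493 - 3411)/(-11837/13317 - 10371) = 15101 + 3082/(-138122444/13317) = 15101 + 3082*(-13317/138122444) = 15101 - 20521497/69061222 = 1042872991925/69061222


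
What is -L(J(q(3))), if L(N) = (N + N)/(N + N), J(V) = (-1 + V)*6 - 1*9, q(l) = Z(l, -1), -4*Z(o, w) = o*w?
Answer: -1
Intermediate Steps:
Z(o, w) = -o*w/4
q(l) = l/4 (q(l) = -¼*l*(-1) = l/4)
J(V) = -15 + 6*V (J(V) = (-6 + 6*V) - 9 = -15 + 6*V)
L(N) = 1 (L(N) = (2*N)/((2*N)) = (2*N)*(1/(2*N)) = 1)
-L(J(q(3))) = -1*1 = -1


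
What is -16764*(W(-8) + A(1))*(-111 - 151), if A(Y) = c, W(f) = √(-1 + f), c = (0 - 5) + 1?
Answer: -17568672 + 13176504*I ≈ -1.7569e+7 + 1.3177e+7*I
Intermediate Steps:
c = -4 (c = -5 + 1 = -4)
A(Y) = -4
-16764*(W(-8) + A(1))*(-111 - 151) = -16764*(√(-1 - 8) - 4)*(-111 - 151) = -16764*(√(-9) - 4)*(-262) = -16764*(3*I - 4)*(-262) = -16764*(-4 + 3*I)*(-262) = -16764*(1048 - 786*I) = -17568672 + 13176504*I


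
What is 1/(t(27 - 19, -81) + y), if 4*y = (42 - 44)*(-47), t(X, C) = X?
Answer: 2/63 ≈ 0.031746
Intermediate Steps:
y = 47/2 (y = ((42 - 44)*(-47))/4 = (-2*(-47))/4 = (¼)*94 = 47/2 ≈ 23.500)
1/(t(27 - 19, -81) + y) = 1/((27 - 19) + 47/2) = 1/(8 + 47/2) = 1/(63/2) = 2/63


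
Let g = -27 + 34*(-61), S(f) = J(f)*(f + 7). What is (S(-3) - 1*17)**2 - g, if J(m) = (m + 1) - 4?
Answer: 3782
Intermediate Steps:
J(m) = -3 + m (J(m) = (1 + m) - 4 = -3 + m)
S(f) = (-3 + f)*(7 + f) (S(f) = (-3 + f)*(f + 7) = (-3 + f)*(7 + f))
g = -2101 (g = -27 - 2074 = -2101)
(S(-3) - 1*17)**2 - g = ((-3 - 3)*(7 - 3) - 1*17)**2 - 1*(-2101) = (-6*4 - 17)**2 + 2101 = (-24 - 17)**2 + 2101 = (-41)**2 + 2101 = 1681 + 2101 = 3782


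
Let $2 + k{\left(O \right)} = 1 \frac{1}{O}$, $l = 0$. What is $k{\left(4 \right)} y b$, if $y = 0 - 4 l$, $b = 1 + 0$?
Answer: $0$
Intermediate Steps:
$k{\left(O \right)} = -2 + \frac{1}{O}$ ($k{\left(O \right)} = -2 + 1 \frac{1}{O} = -2 + \frac{1}{O}$)
$b = 1$
$y = 0$ ($y = 0 - 0 = 0 + 0 = 0$)
$k{\left(4 \right)} y b = \left(-2 + \frac{1}{4}\right) 0 \cdot 1 = \left(- \frac{7}{4}\right) 0 \cdot 1 = 0 \cdot 1 = 0$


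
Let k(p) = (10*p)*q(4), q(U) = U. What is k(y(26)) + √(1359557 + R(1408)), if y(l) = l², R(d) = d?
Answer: 27040 + √1360965 ≈ 28207.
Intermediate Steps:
k(p) = 40*p (k(p) = (10*p)*4 = 40*p)
k(y(26)) + √(1359557 + R(1408)) = 40*26² + √(1359557 + 1408) = 40*676 + √1360965 = 27040 + √1360965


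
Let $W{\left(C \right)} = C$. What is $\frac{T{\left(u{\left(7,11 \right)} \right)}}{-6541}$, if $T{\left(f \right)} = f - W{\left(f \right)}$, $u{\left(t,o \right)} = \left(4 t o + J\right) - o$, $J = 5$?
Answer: $0$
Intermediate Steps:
$u{\left(t,o \right)} = 5 - o + 4 o t$ ($u{\left(t,o \right)} = \left(4 t o + 5\right) - o = \left(4 o t + 5\right) - o = \left(5 + 4 o t\right) - o = 5 - o + 4 o t$)
$T{\left(f \right)} = 0$ ($T{\left(f \right)} = f - f = 0$)
$\frac{T{\left(u{\left(7,11 \right)} \right)}}{-6541} = \frac{0}{-6541} = 0 \left(- \frac{1}{6541}\right) = 0$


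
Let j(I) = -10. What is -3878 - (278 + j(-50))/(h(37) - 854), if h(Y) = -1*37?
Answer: -3455030/891 ≈ -3877.7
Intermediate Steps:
h(Y) = -37
-3878 - (278 + j(-50))/(h(37) - 854) = -3878 - (278 - 10)/(-37 - 854) = -3878 - 268/(-891) = -3878 - 268*(-1)/891 = -3878 - 1*(-268/891) = -3878 + 268/891 = -3455030/891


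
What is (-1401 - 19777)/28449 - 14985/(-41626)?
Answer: -455247163/1184218074 ≈ -0.38443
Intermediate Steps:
(-1401 - 19777)/28449 - 14985/(-41626) = -21178*1/28449 - 14985*(-1/41626) = -21178/28449 + 14985/41626 = -455247163/1184218074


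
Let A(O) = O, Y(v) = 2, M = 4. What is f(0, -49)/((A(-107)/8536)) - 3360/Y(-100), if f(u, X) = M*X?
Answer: 1493296/107 ≈ 13956.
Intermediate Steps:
f(u, X) = 4*X
f(0, -49)/((A(-107)/8536)) - 3360/Y(-100) = (4*(-49))/((-107/8536)) - 3360/2 = -196/((-107*1/8536)) - 3360*½ = -196/(-107/8536) - 1680 = -196*(-8536/107) - 1680 = 1673056/107 - 1680 = 1493296/107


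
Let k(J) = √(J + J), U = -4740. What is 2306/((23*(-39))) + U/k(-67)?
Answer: -2306/897 + 2370*I*√134/67 ≈ -2.5708 + 409.47*I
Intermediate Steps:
k(J) = √2*√J (k(J) = √(2*J) = √2*√J)
2306/((23*(-39))) + U/k(-67) = 2306/((23*(-39))) - 4740*(-I*√134/134) = 2306/(-897) - 4740*(-I*√134/134) = 2306*(-1/897) - 4740*(-I*√134/134) = -2306/897 - (-2370)*I*√134/67 = -2306/897 + 2370*I*√134/67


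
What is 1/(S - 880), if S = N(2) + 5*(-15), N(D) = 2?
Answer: -1/953 ≈ -0.0010493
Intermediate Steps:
S = -73 (S = 2 + 5*(-15) = 2 - 75 = -73)
1/(S - 880) = 1/(-73 - 880) = 1/(-953) = -1/953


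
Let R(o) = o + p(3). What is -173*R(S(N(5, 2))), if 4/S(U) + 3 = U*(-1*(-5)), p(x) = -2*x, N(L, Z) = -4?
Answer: 24566/23 ≈ 1068.1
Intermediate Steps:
S(U) = 4/(-3 + 5*U) (S(U) = 4/(-3 + U*(-1*(-5))) = 4/(-3 + U*5) = 4/(-3 + 5*U))
R(o) = -6 + o (R(o) = o - 2*3 = o - 6 = -6 + o)
-173*R(S(N(5, 2))) = -173*(-6 + 4/(-3 + 5*(-4))) = -173*(-6 + 4/(-3 - 20)) = -173*(-6 + 4/(-23)) = -173*(-6 + 4*(-1/23)) = -173*(-6 - 4/23) = -173*(-142/23) = 24566/23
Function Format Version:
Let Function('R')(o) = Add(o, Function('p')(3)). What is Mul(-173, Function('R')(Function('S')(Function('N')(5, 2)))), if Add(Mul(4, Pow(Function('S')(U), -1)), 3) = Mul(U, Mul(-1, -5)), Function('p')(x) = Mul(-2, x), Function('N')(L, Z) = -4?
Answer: Rational(24566, 23) ≈ 1068.1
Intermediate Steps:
Function('S')(U) = Mul(4, Pow(Add(-3, Mul(5, U)), -1)) (Function('S')(U) = Mul(4, Pow(Add(-3, Mul(U, Mul(-1, -5))), -1)) = Mul(4, Pow(Add(-3, Mul(U, 5)), -1)) = Mul(4, Pow(Add(-3, Mul(5, U)), -1)))
Function('R')(o) = Add(-6, o) (Function('R')(o) = Add(o, Mul(-2, 3)) = Add(o, -6) = Add(-6, o))
Mul(-173, Function('R')(Function('S')(Function('N')(5, 2)))) = Mul(-173, Add(-6, Mul(4, Pow(Add(-3, Mul(5, -4)), -1)))) = Mul(-173, Add(-6, Mul(4, Pow(Add(-3, -20), -1)))) = Mul(-173, Add(-6, Mul(4, Pow(-23, -1)))) = Mul(-173, Add(-6, Mul(4, Rational(-1, 23)))) = Mul(-173, Add(-6, Rational(-4, 23))) = Mul(-173, Rational(-142, 23)) = Rational(24566, 23)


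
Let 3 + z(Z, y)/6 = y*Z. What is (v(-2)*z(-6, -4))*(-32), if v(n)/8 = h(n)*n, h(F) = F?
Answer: -129024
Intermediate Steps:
z(Z, y) = -18 + 6*Z*y (z(Z, y) = -18 + 6*(y*Z) = -18 + 6*(Z*y) = -18 + 6*Z*y)
v(n) = 8*n**2 (v(n) = 8*(n*n) = 8*n**2)
(v(-2)*z(-6, -4))*(-32) = ((8*(-2)**2)*(-18 + 6*(-6)*(-4)))*(-32) = ((8*4)*(-18 + 144))*(-32) = (32*126)*(-32) = 4032*(-32) = -129024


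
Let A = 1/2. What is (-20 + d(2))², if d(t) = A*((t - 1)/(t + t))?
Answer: 25281/64 ≈ 395.02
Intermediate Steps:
A = ½ ≈ 0.50000
d(t) = (-1 + t)/(4*t) (d(t) = ((t - 1)/(t + t))/2 = ((-1 + t)/((2*t)))/2 = ((-1 + t)*(1/(2*t)))/2 = ((-1 + t)/(2*t))/2 = (-1 + t)/(4*t))
(-20 + d(2))² = (-20 + (¼)*(-1 + 2)/2)² = (-20 + (¼)*(½)*1)² = (-20 + ⅛)² = (-159/8)² = 25281/64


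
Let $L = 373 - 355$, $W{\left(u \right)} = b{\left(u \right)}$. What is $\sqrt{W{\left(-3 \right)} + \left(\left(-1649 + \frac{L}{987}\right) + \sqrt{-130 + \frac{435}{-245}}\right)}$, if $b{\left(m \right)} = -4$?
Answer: $\frac{\sqrt{-178920399 + 15463 i \sqrt{6457}}}{329} \approx 0.14117 + 40.657 i$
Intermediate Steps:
$W{\left(u \right)} = -4$
$L = 18$ ($L = 373 - 355 = 18$)
$\sqrt{W{\left(-3 \right)} + \left(\left(-1649 + \frac{L}{987}\right) + \sqrt{-130 + \frac{435}{-245}}\right)} = \sqrt{-4 - \left(1649 - \frac{6}{329} - \sqrt{-130 + \frac{435}{-245}}\right)} = \sqrt{-4 + \left(\left(-1649 + 18 \cdot \frac{1}{987}\right) + \sqrt{-130 + 435 \left(- \frac{1}{245}\right)}\right)} = \sqrt{-4 + \left(\left(-1649 + \frac{6}{329}\right) + \sqrt{-130 - \frac{87}{49}}\right)} = \sqrt{-4 - \left(\frac{542515}{329} - \sqrt{- \frac{6457}{49}}\right)} = \sqrt{-4 - \left(\frac{542515}{329} - \frac{i \sqrt{6457}}{7}\right)} = \sqrt{- \frac{543831}{329} + \frac{i \sqrt{6457}}{7}}$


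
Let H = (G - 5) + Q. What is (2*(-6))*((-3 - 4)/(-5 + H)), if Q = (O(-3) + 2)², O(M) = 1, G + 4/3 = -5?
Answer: -126/11 ≈ -11.455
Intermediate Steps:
G = -19/3 (G = -4/3 - 5 = -19/3 ≈ -6.3333)
Q = 9 (Q = (1 + 2)² = 3² = 9)
H = -7/3 (H = (-19/3 - 5) + 9 = -34/3 + 9 = -7/3 ≈ -2.3333)
(2*(-6))*((-3 - 4)/(-5 + H)) = (2*(-6))*((-3 - 4)/(-5 - 7/3)) = -(-84)/(-22/3) = -(-84)*(-3)/22 = -12*21/22 = -126/11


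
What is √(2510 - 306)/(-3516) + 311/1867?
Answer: 311/1867 - √551/1758 ≈ 0.15322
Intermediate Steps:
√(2510 - 306)/(-3516) + 311/1867 = √2204*(-1/3516) + 311*(1/1867) = (2*√551)*(-1/3516) + 311/1867 = -√551/1758 + 311/1867 = 311/1867 - √551/1758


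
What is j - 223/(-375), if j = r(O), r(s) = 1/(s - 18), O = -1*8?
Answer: 5423/9750 ≈ 0.55620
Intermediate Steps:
O = -8
r(s) = 1/(-18 + s)
j = -1/26 (j = 1/(-18 - 8) = 1/(-26) = -1/26 ≈ -0.038462)
j - 223/(-375) = -1/26 - 223/(-375) = -1/26 - 223*(-1)/375 = -1/26 - 1*(-223/375) = -1/26 + 223/375 = 5423/9750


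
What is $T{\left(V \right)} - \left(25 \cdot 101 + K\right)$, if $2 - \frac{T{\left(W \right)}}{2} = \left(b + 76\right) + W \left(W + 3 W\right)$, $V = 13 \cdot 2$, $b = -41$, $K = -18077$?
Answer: $10078$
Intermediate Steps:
$V = 26$
$T{\left(W \right)} = -66 - 8 W^{2}$ ($T{\left(W \right)} = 4 - 2 \left(\left(-41 + 76\right) + W \left(W + 3 W\right)\right) = 4 - 2 \left(35 + W 4 W\right) = 4 - 2 \left(35 + 4 W^{2}\right) = 4 - \left(70 + 8 W^{2}\right) = -66 - 8 W^{2}$)
$T{\left(V \right)} - \left(25 \cdot 101 + K\right) = \left(-66 - 8 \cdot 26^{2}\right) - \left(25 \cdot 101 - 18077\right) = \left(-66 - 5408\right) - \left(2525 - 18077\right) = \left(-66 - 5408\right) - -15552 = -5474 + 15552 = 10078$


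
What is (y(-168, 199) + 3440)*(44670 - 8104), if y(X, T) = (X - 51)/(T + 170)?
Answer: 15469136602/123 ≈ 1.2577e+8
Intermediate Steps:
y(X, T) = (-51 + X)/(170 + T)
(y(-168, 199) + 3440)*(44670 - 8104) = ((-51 - 168)/(170 + 199) + 3440)*(44670 - 8104) = (-219/369 + 3440)*36566 = ((1/369)*(-219) + 3440)*36566 = (-73/123 + 3440)*36566 = (423047/123)*36566 = 15469136602/123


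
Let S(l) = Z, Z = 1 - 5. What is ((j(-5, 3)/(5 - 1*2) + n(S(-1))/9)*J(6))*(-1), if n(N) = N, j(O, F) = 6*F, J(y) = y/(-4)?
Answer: 25/3 ≈ 8.3333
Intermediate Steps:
Z = -4
J(y) = -y/4 (J(y) = y*(-1/4) = -y/4)
S(l) = -4
((j(-5, 3)/(5 - 1*2) + n(S(-1))/9)*J(6))*(-1) = (((6*3)/(5 - 1*2) - 4/9)*(-1/4*6))*(-1) = ((18/(5 - 2) - 4*1/9)*(-3/2))*(-1) = ((18/3 - 4/9)*(-3/2))*(-1) = ((18*(1/3) - 4/9)*(-3/2))*(-1) = ((6 - 4/9)*(-3/2))*(-1) = ((50/9)*(-3/2))*(-1) = -25/3*(-1) = 25/3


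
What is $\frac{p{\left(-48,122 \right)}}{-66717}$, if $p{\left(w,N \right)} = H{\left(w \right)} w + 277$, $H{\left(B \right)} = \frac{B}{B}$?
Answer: $- \frac{229}{66717} \approx -0.0034324$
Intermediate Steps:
$H{\left(B \right)} = 1$
$p{\left(w,N \right)} = 277 + w$ ($p{\left(w,N \right)} = 1 w + 277 = w + 277 = 277 + w$)
$\frac{p{\left(-48,122 \right)}}{-66717} = \frac{277 - 48}{-66717} = 229 \left(- \frac{1}{66717}\right) = - \frac{229}{66717}$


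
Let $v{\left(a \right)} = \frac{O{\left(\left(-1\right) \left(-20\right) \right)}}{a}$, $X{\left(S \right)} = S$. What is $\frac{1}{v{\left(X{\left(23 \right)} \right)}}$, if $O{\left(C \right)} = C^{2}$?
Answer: $\frac{23}{400} \approx 0.0575$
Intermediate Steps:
$v{\left(a \right)} = \frac{400}{a}$ ($v{\left(a \right)} = \frac{\left(\left(-1\right) \left(-20\right)\right)^{2}}{a} = \frac{20^{2}}{a} = \frac{400}{a}$)
$\frac{1}{v{\left(X{\left(23 \right)} \right)}} = \frac{1}{400 \cdot \frac{1}{23}} = \frac{1}{\frac{400}{23}} = \frac{23}{400}$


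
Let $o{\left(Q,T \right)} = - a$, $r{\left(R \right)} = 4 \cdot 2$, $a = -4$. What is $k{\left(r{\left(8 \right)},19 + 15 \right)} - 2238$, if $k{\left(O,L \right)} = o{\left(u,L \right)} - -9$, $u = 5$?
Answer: $-2225$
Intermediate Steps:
$r{\left(R \right)} = 8$
$o{\left(Q,T \right)} = 4$ ($o{\left(Q,T \right)} = \left(-1\right) \left(-4\right) = 4$)
$k{\left(O,L \right)} = 13$ ($k{\left(O,L \right)} = 4 - -9 = 4 + 9 = 13$)
$k{\left(r{\left(8 \right)},19 + 15 \right)} - 2238 = 13 - 2238 = -2225$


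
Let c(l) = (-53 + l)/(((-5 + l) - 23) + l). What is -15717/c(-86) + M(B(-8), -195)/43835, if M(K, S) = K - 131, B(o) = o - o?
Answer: -137790957209/6093065 ≈ -22614.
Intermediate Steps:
B(o) = 0
M(K, S) = -131 + K
c(l) = (-53 + l)/(-28 + 2*l) (c(l) = (-53 + l)/((-28 + l) + l) = (-53 + l)/(-28 + 2*l))
-15717/c(-86) + M(B(-8), -195)/43835 = -15717*2*(-14 - 86)/(-53 - 86) + (-131 + 0)/43835 = -15717/((½)*(-139)/(-100)) - 131*1/43835 = -15717/((½)*(-1/100)*(-139)) - 131/43835 = -15717/139/200 - 131/43835 = -15717*200/139 - 131/43835 = -3143400/139 - 131/43835 = -137790957209/6093065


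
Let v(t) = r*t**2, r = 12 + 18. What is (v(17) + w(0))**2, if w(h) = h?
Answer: 75168900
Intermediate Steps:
r = 30
v(t) = 30*t**2
(v(17) + w(0))**2 = (30*17**2 + 0)**2 = (30*289 + 0)**2 = (8670 + 0)**2 = 8670**2 = 75168900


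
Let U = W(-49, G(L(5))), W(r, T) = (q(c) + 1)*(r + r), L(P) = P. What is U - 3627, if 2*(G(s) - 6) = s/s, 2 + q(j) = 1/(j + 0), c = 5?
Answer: -17743/5 ≈ -3548.6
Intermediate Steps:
q(j) = -2 + 1/j (q(j) = -2 + 1/(j + 0) = -2 + 1/j)
G(s) = 13/2 (G(s) = 6 + (s/s)/2 = 6 + (1/2)*1 = 6 + 1/2 = 13/2)
W(r, T) = -8*r/5 (W(r, T) = ((-2 + 1/5) + 1)*(r + r) = ((-2 + 1/5) + 1)*(2*r) = (-9/5 + 1)*(2*r) = -8*r/5)
U = 392/5 (U = -8/5*(-49) = 392/5 ≈ 78.400)
U - 3627 = 392/5 - 3627 = -17743/5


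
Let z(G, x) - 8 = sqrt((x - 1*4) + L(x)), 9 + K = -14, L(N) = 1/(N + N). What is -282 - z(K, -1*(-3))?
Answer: -290 - I*sqrt(30)/6 ≈ -290.0 - 0.91287*I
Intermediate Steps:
L(N) = 1/(2*N)
K = -23 (K = -9 - 14 = -23)
z(G, x) = 8 + sqrt(-4 + x + 1/(2*x)) (z(G, x) = 8 + sqrt((x - 1*4) + 1/(2*x)) = 8 + sqrt((x - 4) + 1/(2*x)) = 8 + sqrt((-4 + x) + 1/(2*x)) = 8 + sqrt(-4 + x + 1/(2*x)))
-282 - z(K, -1*(-3)) = -282 - (8 + sqrt(-16 + 2/((-1*(-3))) + 4*(-1*(-3)))/2) = -282 - (8 + sqrt(-16 + 2/3 + 4*3)/2) = -282 - (8 + sqrt(-16 + 2*(1/3) + 12)/2) = -282 - (8 + sqrt(-16 + 2/3 + 12)/2) = -282 - (8 + sqrt(-10/3)/2) = -282 - (8 + (I*sqrt(30)/3)/2) = -282 - (8 + I*sqrt(30)/6) = -282 + (-8 - I*sqrt(30)/6) = -290 - I*sqrt(30)/6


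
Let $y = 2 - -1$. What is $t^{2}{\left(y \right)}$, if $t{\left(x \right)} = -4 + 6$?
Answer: $4$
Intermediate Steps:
$y = 3$ ($y = 2 + 1 = 3$)
$t{\left(x \right)} = 2$
$t^{2}{\left(y \right)} = 2^{2} = 4$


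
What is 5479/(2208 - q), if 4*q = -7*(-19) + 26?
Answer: 21916/8673 ≈ 2.5269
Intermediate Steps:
q = 159/4 (q = (-7*(-19) + 26)/4 = (133 + 26)/4 = (1/4)*159 = 159/4 ≈ 39.750)
5479/(2208 - q) = 5479/(2208 - 1*159/4) = 5479/(2208 - 159/4) = 5479/(8673/4) = 5479*(4/8673) = 21916/8673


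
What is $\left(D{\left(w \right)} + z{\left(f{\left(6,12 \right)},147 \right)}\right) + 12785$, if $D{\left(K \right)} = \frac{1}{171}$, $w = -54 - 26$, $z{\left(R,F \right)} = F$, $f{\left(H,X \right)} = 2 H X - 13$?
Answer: $\frac{2211373}{171} \approx 12932.0$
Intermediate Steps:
$f{\left(H,X \right)} = -13 + 2 H X$ ($f{\left(H,X \right)} = 2 H X - 13 = -13 + 2 H X$)
$w = -80$
$D{\left(K \right)} = \frac{1}{171}$
$\left(D{\left(w \right)} + z{\left(f{\left(6,12 \right)},147 \right)}\right) + 12785 = \left(\frac{1}{171} + 147\right) + 12785 = \frac{25138}{171} + 12785 = \frac{2211373}{171}$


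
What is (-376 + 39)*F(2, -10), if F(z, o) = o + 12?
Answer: -674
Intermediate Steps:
F(z, o) = 12 + o
(-376 + 39)*F(2, -10) = (-376 + 39)*(12 - 10) = -337*2 = -674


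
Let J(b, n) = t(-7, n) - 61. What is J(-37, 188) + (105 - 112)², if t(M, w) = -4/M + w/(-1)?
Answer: -1396/7 ≈ -199.43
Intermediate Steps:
t(M, w) = -w - 4/M (t(M, w) = -4/M + w*(-1) = -4/M - w = -w - 4/M)
J(b, n) = -423/7 - n (J(b, n) = (-n - 4/(-7)) - 61 = (-n - 4*(-⅐)) - 61 = (-n + 4/7) - 61 = (4/7 - n) - 61 = -423/7 - n)
J(-37, 188) + (105 - 112)² = (-423/7 - 1*188) + (105 - 112)² = (-423/7 - 188) + (-7)² = -1739/7 + 49 = -1396/7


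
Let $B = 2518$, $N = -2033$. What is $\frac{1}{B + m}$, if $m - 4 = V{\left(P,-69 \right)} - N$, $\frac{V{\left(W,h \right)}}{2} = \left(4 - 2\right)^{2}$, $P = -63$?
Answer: $\frac{1}{4563} \approx 0.00021915$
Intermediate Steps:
$V{\left(W,h \right)} = 8$ ($V{\left(W,h \right)} = 2 \left(4 - 2\right)^{2} = 2 \cdot 2^{2} = 2 \cdot 4 = 8$)
$m = 2045$ ($m = 4 + \left(8 - -2033\right) = 4 + \left(8 + 2033\right) = 4 + 2041 = 2045$)
$\frac{1}{B + m} = \frac{1}{2518 + 2045} = \frac{1}{4563}$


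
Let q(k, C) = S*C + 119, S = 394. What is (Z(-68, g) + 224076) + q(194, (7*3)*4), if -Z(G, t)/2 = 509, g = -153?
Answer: 256273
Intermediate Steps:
Z(G, t) = -1018 (Z(G, t) = -2*509 = -1018)
q(k, C) = 119 + 394*C (q(k, C) = 394*C + 119 = 119 + 394*C)
(Z(-68, g) + 224076) + q(194, (7*3)*4) = (-1018 + 224076) + (119 + 394*((7*3)*4)) = 223058 + (119 + 394*(21*4)) = 223058 + (119 + 394*84) = 223058 + (119 + 33096) = 223058 + 33215 = 256273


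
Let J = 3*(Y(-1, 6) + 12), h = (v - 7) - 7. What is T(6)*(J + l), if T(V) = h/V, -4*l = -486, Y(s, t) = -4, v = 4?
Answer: -485/2 ≈ -242.50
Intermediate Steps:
h = -10 (h = (4 - 7) - 7 = -3 - 7 = -10)
J = 24 (J = 3*(-4 + 12) = 3*8 = 24)
l = 243/2 (l = -¼*(-486) = 243/2 ≈ 121.50)
T(V) = -10/V
T(6)*(J + l) = (-10/6)*(24 + 243/2) = -10*⅙*(291/2) = -5/3*291/2 = -485/2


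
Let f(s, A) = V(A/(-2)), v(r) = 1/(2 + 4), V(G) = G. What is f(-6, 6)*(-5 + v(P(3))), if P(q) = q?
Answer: 29/2 ≈ 14.500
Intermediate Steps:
v(r) = ⅙ (v(r) = 1/6 = ⅙)
f(s, A) = -A/2 (f(s, A) = A/(-2) = A*(-½) = -A/2)
f(-6, 6)*(-5 + v(P(3))) = (-½*6)*(-5 + ⅙) = -3*(-29/6) = 29/2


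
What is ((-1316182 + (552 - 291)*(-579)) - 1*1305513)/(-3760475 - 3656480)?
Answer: 2772814/7416955 ≈ 0.37385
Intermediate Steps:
((-1316182 + (552 - 291)*(-579)) - 1*1305513)/(-3760475 - 3656480) = ((-1316182 + 261*(-579)) - 1305513)/(-7416955) = ((-1316182 - 151119) - 1305513)*(-1/7416955) = (-1467301 - 1305513)*(-1/7416955) = -2772814*(-1/7416955) = 2772814/7416955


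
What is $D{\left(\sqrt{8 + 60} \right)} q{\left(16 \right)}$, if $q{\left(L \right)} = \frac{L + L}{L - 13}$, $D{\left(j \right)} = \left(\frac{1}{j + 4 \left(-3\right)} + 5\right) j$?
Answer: $- \frac{544}{57} + \frac{5888 \sqrt{17}}{57} \approx 416.37$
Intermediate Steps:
$D{\left(j \right)} = j \left(5 + \frac{1}{-12 + j}\right)$ ($D{\left(j \right)} = \left(\frac{1}{j - 12} + 5\right) j = \left(\frac{1}{-12 + j} + 5\right) j = \left(5 + \frac{1}{-12 + j}\right) j = j \left(5 + \frac{1}{-12 + j}\right)$)
$q{\left(L \right)} = \frac{2 L}{-13 + L}$
$D{\left(\sqrt{8 + 60} \right)} q{\left(16 \right)} = \frac{\sqrt{8 + 60} \left(-59 + 5 \sqrt{8 + 60}\right)}{-12 + \sqrt{8 + 60}} \cdot 2 \cdot 16 \frac{1}{-13 + 16} = \frac{\sqrt{68} \left(-59 + 5 \sqrt{68}\right)}{-12 + \sqrt{68}} \cdot 2 \cdot 16 \cdot \frac{1}{3} = \frac{2 \sqrt{17} \left(-59 + 5 \cdot 2 \sqrt{17}\right)}{-12 + 2 \sqrt{17}} \cdot 2 \cdot 16 \cdot \frac{1}{3} = \frac{2 \sqrt{17} \left(-59 + 10 \sqrt{17}\right)}{-12 + 2 \sqrt{17}} \cdot \frac{32}{3} = \frac{64 \sqrt{17} \left(-59 + 10 \sqrt{17}\right)}{3 \left(-12 + 2 \sqrt{17}\right)}$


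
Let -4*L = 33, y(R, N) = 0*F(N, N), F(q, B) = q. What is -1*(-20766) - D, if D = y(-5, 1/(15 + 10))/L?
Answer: 20766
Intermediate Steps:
y(R, N) = 0 (y(R, N) = 0*N = 0)
L = -33/4 (L = -¼*33 = -33/4 ≈ -8.2500)
D = 0 (D = 0/(-33/4) = 0*(-4/33) = 0)
-1*(-20766) - D = -1*(-20766) - 1*0 = 20766 + 0 = 20766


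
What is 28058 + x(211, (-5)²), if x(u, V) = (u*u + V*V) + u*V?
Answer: 78479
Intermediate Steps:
x(u, V) = V² + u² + V*u (x(u, V) = (u² + V²) + V*u = (V² + u²) + V*u = V² + u² + V*u)
28058 + x(211, (-5)²) = 28058 + (((-5)²)² + 211² + (-5)²*211) = 28058 + (25² + 44521 + 25*211) = 28058 + (625 + 44521 + 5275) = 28058 + 50421 = 78479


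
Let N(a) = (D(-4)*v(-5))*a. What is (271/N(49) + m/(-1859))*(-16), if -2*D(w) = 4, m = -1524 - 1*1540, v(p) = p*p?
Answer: -56024088/2277275 ≈ -24.601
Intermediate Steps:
v(p) = p**2
m = -3064 (m = -1524 - 1540 = -3064)
D(w) = -2 (D(w) = -1/2*4 = -2)
N(a) = -50*a (N(a) = (-2*(-5)**2)*a = (-2*25)*a = -50*a)
(271/N(49) + m/(-1859))*(-16) = (271/((-50*49)) - 3064/(-1859))*(-16) = (271/(-2450) - 3064*(-1/1859))*(-16) = (271*(-1/2450) + 3064/1859)*(-16) = (-271/2450 + 3064/1859)*(-16) = (7003011/4554550)*(-16) = -56024088/2277275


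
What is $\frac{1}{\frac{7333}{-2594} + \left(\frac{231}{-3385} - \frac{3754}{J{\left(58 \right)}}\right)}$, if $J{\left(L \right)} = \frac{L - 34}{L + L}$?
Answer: $- \frac{26342070}{478035563027} \approx -5.5105 \cdot 10^{-5}$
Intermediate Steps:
$J{\left(L \right)} = \frac{-34 + L}{2 L}$
$\frac{1}{\frac{7333}{-2594} + \left(\frac{231}{-3385} - \frac{3754}{J{\left(58 \right)}}\right)} = \frac{1}{\frac{7333}{-2594} + \left(\frac{231}{-3385} - \frac{3754}{\frac{1}{2} \cdot \frac{1}{58} \left(-34 + 58\right)}\right)} = \frac{1}{7333 \left(- \frac{1}{2594}\right) + \left(231 \left(- \frac{1}{3385}\right) - \frac{3754}{\frac{1}{2} \cdot \frac{1}{58} \cdot 24}\right)} = \frac{1}{- \frac{7333}{2594} - \left(\frac{231}{3385} + \frac{3754}{\frac{6}{29}}\right)} = \frac{1}{- \frac{7333}{2594} - \frac{184256398}{10155}} = \frac{1}{- \frac{478035563027}{26342070}} = - \frac{26342070}{478035563027}$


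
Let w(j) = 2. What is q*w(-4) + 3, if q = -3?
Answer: -3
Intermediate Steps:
q*w(-4) + 3 = -3*2 + 3 = -6 + 3 = -3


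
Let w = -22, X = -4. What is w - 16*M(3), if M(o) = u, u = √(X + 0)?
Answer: -22 - 32*I ≈ -22.0 - 32.0*I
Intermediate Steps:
u = 2*I (u = √(-4 + 0) = √(-4) = 2*I ≈ 2.0*I)
M(o) = 2*I
w - 16*M(3) = -22 - 32*I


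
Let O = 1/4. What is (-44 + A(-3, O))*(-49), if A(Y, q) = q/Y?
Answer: 25921/12 ≈ 2160.1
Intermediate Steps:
O = ¼ ≈ 0.25000
(-44 + A(-3, O))*(-49) = (-44 + (¼)/(-3))*(-49) = (-44 + (¼)*(-⅓))*(-49) = (-44 - 1/12)*(-49) = -529/12*(-49) = 25921/12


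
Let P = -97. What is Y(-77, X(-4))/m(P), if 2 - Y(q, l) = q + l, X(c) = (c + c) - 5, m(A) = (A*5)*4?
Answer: -23/485 ≈ -0.047423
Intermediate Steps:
m(A) = 20*A (m(A) = (5*A)*4 = 20*A)
X(c) = -5 + 2*c (X(c) = 2*c - 5 = -5 + 2*c)
Y(q, l) = 2 - l - q (Y(q, l) = 2 - (q + l) = 2 - (l + q) = 2 + (-l - q) = 2 - l - q)
Y(-77, X(-4))/m(P) = (2 - (-5 + 2*(-4)) - 1*(-77))/((20*(-97))) = (2 - (-5 - 8) + 77)/(-1940) = (2 - 1*(-13) + 77)*(-1/1940) = (2 + 13 + 77)*(-1/1940) = 92*(-1/1940) = -23/485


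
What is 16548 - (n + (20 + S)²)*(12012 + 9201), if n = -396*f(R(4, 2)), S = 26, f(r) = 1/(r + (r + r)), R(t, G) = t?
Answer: -44170131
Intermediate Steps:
f(r) = 1/(3*r) (f(r) = 1/(r + 2*r) = 1/(3*r))
n = -33 (n = -132/4 = -396*1/12 = -33)
16548 - (n + (20 + S)²)*(12012 + 9201) = 16548 - (-33 + (20 + 26)²)*(12012 + 9201) = 16548 - (-33 + 46²)*21213 = 16548 - (-33 + 2116)*21213 = 16548 - 2083*21213 = 16548 - 1*44186679 = 16548 - 44186679 = -44170131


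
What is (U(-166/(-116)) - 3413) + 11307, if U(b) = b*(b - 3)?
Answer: 26547863/3364 ≈ 7891.8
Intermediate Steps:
U(b) = b*(-3 + b)
(U(-166/(-116)) - 3413) + 11307 = ((-166/(-116))*(-3 - 166/(-116)) - 3413) + 11307 = ((-166*(-1/116))*(-3 - 166*(-1/116)) - 3413) + 11307 = (83*(-3 + 83/58)/58 - 3413) + 11307 = ((83/58)*(-91/58) - 3413) + 11307 = (-7553/3364 - 3413) + 11307 = -11488885/3364 + 11307 = 26547863/3364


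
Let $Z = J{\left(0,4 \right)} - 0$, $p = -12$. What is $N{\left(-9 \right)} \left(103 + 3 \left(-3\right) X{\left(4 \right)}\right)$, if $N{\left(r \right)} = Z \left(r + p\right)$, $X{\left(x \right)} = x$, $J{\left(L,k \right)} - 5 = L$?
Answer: $-7035$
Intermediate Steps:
$J{\left(L,k \right)} = 5 + L$
$Z = 5$ ($Z = \left(5 + 0\right) - 0 = 5 + 0 = 5$)
$N{\left(r \right)} = -60 + 5 r$ ($N{\left(r \right)} = 5 \left(r - 12\right) = 5 \left(-12 + r\right) = -60 + 5 r$)
$N{\left(-9 \right)} \left(103 + 3 \left(-3\right) X{\left(4 \right)}\right) = \left(-60 + 5 \left(-9\right)\right) \left(103 + 3 \left(-3\right) 4\right) = \left(-60 - 45\right) \left(103 - 36\right) = - 105 \left(103 - 36\right) = \left(-105\right) 67 = -7035$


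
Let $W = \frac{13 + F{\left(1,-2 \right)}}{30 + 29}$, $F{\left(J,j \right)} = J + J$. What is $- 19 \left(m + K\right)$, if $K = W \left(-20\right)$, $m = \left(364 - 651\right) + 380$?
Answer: $- \frac{98553}{59} \approx -1670.4$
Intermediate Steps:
$m = 93$ ($m = -287 + 380 = 93$)
$F{\left(J,j \right)} = 2 J$
$W = \frac{15}{59}$ ($W = \frac{13 + 2 \cdot 1}{30 + 29} = \frac{13 + 2}{59} = 15 \cdot \frac{1}{59} = \frac{15}{59} \approx 0.25424$)
$K = - \frac{300}{59}$ ($K = \frac{15}{59} \left(-20\right) = - \frac{300}{59} \approx -5.0847$)
$- 19 \left(m + K\right) = - 19 \left(93 - \frac{300}{59}\right) = \left(-19\right) \frac{5187}{59} = - \frac{98553}{59}$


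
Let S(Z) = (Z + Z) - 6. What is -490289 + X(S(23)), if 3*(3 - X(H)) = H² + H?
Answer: -1472498/3 ≈ -4.9083e+5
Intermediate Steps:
S(Z) = -6 + 2*Z (S(Z) = 2*Z - 6 = -6 + 2*Z)
X(H) = 3 - H/3 - H²/3 (X(H) = 3 - (H² + H)/3 = 3 - (H + H²)/3 = 3 + (-H/3 - H²/3) = 3 - H/3 - H²/3)
-490289 + X(S(23)) = -490289 + (3 - (-6 + 2*23)/3 - (-6 + 2*23)²/3) = -490289 + (3 - (-6 + 46)/3 - (-6 + 46)²/3) = -490289 + (3 - ⅓*40 - ⅓*40²) = -490289 + (3 - 40/3 - ⅓*1600) = -490289 + (3 - 40/3 - 1600/3) = -490289 - 1631/3 = -1472498/3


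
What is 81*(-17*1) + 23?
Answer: -1354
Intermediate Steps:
81*(-17*1) + 23 = 81*(-17) + 23 = -1377 + 23 = -1354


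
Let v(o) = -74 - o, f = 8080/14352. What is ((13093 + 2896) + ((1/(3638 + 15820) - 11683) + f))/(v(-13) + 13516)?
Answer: 1089362347/3403496070 ≈ 0.32007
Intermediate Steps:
f = 505/897 (f = 8080*(1/14352) = 505/897 ≈ 0.56299)
((13093 + 2896) + ((1/(3638 + 15820) - 11683) + f))/(v(-13) + 13516) = ((13093 + 2896) + ((1/(3638 + 15820) - 11683) + 505/897))/((-74 - 1*(-13)) + 13516) = (15989 + ((1/19458 - 11683) + 505/897))/((-74 + 13) + 13516) = (15989 + ((1/19458 - 11683) + 505/897))/(-61 + 13516) = (15989 + (-227327813/19458 + 505/897))/13455 = (15989 - 2955119159/252954)*(1/13455) = (1089362347/252954)*(1/13455) = 1089362347/3403496070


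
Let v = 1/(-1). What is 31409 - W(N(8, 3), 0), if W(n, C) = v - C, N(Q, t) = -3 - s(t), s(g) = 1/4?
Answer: 31410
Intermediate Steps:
s(g) = ¼
v = -1
N(Q, t) = -13/4 (N(Q, t) = -3 - 1*¼ = -3 - ¼ = -13/4)
W(n, C) = -1 - C
31409 - W(N(8, 3), 0) = 31409 - (-1 - 1*0) = 31409 - (-1 + 0) = 31409 - 1*(-1) = 31409 + 1 = 31410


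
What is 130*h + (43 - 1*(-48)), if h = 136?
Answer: 17771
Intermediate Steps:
130*h + (43 - 1*(-48)) = 130*136 + (43 - 1*(-48)) = 17680 + (43 + 48) = 17680 + 91 = 17771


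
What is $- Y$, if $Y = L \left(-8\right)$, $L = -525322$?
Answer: $-4202576$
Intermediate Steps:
$Y = 4202576$ ($Y = \left(-525322\right) \left(-8\right) = 4202576$)
$- Y = \left(-1\right) 4202576 = -4202576$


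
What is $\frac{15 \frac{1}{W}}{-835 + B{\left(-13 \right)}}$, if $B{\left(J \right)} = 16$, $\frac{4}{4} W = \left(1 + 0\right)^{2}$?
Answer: $- \frac{5}{273} \approx -0.018315$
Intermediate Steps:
$W = 1$ ($W = \left(1 + 0\right)^{2} = 1^{2} = 1$)
$\frac{15 \frac{1}{W}}{-835 + B{\left(-13 \right)}} = \frac{15 \cdot 1^{-1}}{-835 + 16} = \frac{15 \cdot 1}{-819} = 15 \left(- \frac{1}{819}\right) = - \frac{5}{273}$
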